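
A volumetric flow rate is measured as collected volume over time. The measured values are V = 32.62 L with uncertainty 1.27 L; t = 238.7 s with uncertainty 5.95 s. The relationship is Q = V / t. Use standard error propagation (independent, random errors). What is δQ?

0.00632 L/s

Relative error in a monomial: (δQ/Q)² = Σ (nᵢ · δxᵢ/xᵢ)².
  (1·δV/V)² = (1×0.0389)² = 0.00152;  (-1·δt/t)² = (-1×0.0249)² = 0.000621
δQ/Q = √(0.00214) = 0.0462
Q = 0.1367 L/s, so δQ = 0.0462 × 0.1367 = 0.00632 L/s.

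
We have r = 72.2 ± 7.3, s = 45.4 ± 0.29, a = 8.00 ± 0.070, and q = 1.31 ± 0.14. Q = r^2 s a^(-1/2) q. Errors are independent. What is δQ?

25100

Q is a product of powers, so relative uncertainties combine in quadrature:
  (2·δr/r)² = (2×0.101)² = 0.0409;  (1·δs/s)² = (1×0.00639)² = 4.08e-05;  (−½·δa/a)² = (-0.5×0.00875)² = 1.91e-05;  (1·δq/q)² = (1×0.107)² = 0.0114
δQ/Q = √(0.0524) = 0.229
Q = 1.1e+05, so δQ = 0.229 × 1.1e+05 = 25100.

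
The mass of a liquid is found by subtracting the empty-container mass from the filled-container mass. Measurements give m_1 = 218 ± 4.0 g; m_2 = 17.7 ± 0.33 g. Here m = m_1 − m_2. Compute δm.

4.01 g

For a sum/difference, combine absolute errors in quadrature:
  (δm_1)² = 16.0;  (δm_2)² = 0.109
δm = √(16.1) = 4.01 g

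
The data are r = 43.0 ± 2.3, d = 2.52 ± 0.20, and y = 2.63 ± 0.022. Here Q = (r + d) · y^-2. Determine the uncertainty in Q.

0.351

Let u = r + d = 45.5. δu = √(δr² + δd²) = √(5.29 + 0.0400) = 2.31, so δu/u = 0.0507.
Q is then a monomial in u, y:
δQ/Q = √((δu/u)² + (-2·δy/y)²) = √(0.00257 + 0.000280) = 0.0534
Q = 6.58, so δQ = 0.0534 × 6.58 = 0.351.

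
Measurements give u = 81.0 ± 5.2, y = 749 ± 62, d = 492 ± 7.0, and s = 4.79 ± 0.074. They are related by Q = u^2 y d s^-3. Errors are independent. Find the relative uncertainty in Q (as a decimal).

0.160

Relative error in a monomial: (δQ/Q)² = Σ (nᵢ · δxᵢ/xᵢ)².
  (2·δu/u)² = (2×0.0642)² = 0.0165;  (1·δy/y)² = (1×0.0828)² = 0.00685;  (1·δd/d)² = (1×0.0142)² = 0.000202;  (-3·δs/s)² = (-3×0.0154)² = 0.00215
δQ/Q = √(0.0257) = 0.160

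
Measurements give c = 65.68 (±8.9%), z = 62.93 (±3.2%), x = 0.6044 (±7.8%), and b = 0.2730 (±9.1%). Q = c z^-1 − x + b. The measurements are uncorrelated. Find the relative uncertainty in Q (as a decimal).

0.157

Let p = c·z^-1 = 1.044. δp/p = √((1·δc/c)² + (-1·δz/z)²) = √(0.00792 + 0.00102) = 0.0946, so δp = 0.0987.
Q = p − x + b: δQ = √(δp² + δx² + δb²) = √(0.00974 + 0.00222 + 0.000617) = 0.112
Q = 0.7123, so δQ/Q = 0.112/0.7123 = 0.157.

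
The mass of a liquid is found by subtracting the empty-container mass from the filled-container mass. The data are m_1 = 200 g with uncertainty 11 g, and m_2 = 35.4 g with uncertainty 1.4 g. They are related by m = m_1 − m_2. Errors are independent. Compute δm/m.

Absolute uncertainties add in quadrature for a linear combination:
  (δm_1)² = 121;  (δm_2)² = 1.96
δm = √(123) = 11.1 g
m = 165 g, so δm/m = 11.1/165 = 0.0674.

0.0674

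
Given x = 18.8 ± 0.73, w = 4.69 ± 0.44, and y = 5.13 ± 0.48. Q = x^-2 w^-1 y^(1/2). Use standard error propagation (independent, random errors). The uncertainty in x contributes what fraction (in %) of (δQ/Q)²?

(δQ/Q)² = (-2·δx/x)² + (-1·δw/w)² + (½·δy/y)²
  x term: (-2×0.0388)² = 0.00603
  w term: (-1×0.0938)² = 0.00880
  y term: (0.5×0.0936)² = 0.00219
Total = 0.0170. Share from x = 0.00603/0.0170 = 0.354.

35.4%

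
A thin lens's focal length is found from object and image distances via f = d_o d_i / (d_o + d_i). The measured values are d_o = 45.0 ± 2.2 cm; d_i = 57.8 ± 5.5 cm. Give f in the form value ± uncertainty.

25.3 ± 1.26 cm

∂f/∂d_o = (d_i/(d_o+d_i))² = 0.316;  ∂f/∂d_i = (d_o/(d_o+d_i))² = 0.192
δf = √((∂f/∂d_o · δd_o)² + (∂f/∂d_i · δd_i)²) = √(0.484 + 1.11) = 1.26 cm
f = 25.3 cm.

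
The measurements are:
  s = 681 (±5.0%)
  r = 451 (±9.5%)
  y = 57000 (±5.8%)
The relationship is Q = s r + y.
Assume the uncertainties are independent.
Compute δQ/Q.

Let p = s·r = 3.07e+05. δp/p = √((1·δs/s)² + (1·δr/r)²) = √(0.00250 + 0.00903) = 0.107, so δp = 33000.
Q = p + y: δQ = √(δp² + δy²) = √(1.09e+09 + 1.09e+07) = 33100
Q = 3.64e+05, so δQ/Q = 33100/3.64e+05 = 0.0910.

0.0910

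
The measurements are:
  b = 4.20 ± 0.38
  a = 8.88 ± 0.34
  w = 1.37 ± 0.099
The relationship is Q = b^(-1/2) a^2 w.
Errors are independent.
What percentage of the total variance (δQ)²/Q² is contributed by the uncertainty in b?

15.6%

(δQ/Q)² = (−½·δb/b)² + (2·δa/a)² + (1·δw/w)²
  b term: (-0.5×0.0905)² = 0.00205
  a term: (2×0.0383)² = 0.00586
  w term: (1×0.0723)² = 0.00522
Total = 0.0131. Share from b = 0.00205/0.0131 = 0.156.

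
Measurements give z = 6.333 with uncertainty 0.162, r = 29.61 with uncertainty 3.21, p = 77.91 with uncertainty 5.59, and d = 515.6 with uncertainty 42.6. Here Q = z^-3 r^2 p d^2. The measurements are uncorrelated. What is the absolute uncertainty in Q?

2.09e+07

Products/powers → add relative errors in quadrature, weighted by exponent:
  (-3·δz/z)² = (-3×0.0256)² = 0.00589;  (2·δr/r)² = (2×0.108)² = 0.0470;  (1·δp/p)² = (1×0.0717)² = 0.00515;  (2·δd/d)² = (2×0.0826)² = 0.0273
δQ/Q = √(0.0854) = 0.292
Q = 7.149e+07, so δQ = 0.292 × 7.149e+07 = 2.09e+07.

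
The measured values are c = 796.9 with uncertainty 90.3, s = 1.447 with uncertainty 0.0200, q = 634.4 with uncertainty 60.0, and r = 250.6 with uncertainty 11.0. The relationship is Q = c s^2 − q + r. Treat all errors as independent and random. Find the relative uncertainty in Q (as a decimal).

0.159

Let p = c·s^2 = 1669. δp/p = √((1·δc/c)² + (2·δs/s)²) = √(0.0128 + 0.000764) = 0.117, so δp = 195.
Q = p − q + r: δQ = √(δp² + δq² + δr²) = √(37900 + 3600 + 121) = 204
Q = 1285, so δQ/Q = 204/1285 = 0.159.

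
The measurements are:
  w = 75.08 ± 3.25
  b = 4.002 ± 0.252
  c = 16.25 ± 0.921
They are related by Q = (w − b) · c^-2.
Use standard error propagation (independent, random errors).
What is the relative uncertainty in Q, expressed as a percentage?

Let u = w − b = 71.08. δu = √(δw² + δb²) = √(10.6 + 0.0635) = 3.26, so δu/u = 0.0459.
Q is then a monomial in u, c:
δQ/Q = √((δu/u)² + (-2·δc/c)²) = √(0.00210 + 0.0128) = 0.122

12.2%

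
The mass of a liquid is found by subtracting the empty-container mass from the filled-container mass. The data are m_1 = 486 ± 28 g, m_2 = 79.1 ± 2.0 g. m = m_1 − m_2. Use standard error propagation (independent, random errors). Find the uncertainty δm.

m is a linear combination, so absolute uncertainties add in quadrature:
  (δm_1)² = 784;  (δm_2)² = 4.00
δm = √(788) = 28.1 g

28.1 g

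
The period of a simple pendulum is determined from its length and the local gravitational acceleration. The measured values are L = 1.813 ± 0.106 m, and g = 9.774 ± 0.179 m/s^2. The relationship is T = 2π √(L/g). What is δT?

0.0829 s

T is a product of powers, so relative uncertainties combine in quadrature:
  (½·δL/L)² = (0.5×0.0585)² = 0.000855;  (−½·δg/g)² = (-0.5×0.0183)² = 8.38e-05
δT/T = √(0.000938) = 0.0306
T = 2.706 s, so δT = 0.0306 × 2.706 = 0.0829 s.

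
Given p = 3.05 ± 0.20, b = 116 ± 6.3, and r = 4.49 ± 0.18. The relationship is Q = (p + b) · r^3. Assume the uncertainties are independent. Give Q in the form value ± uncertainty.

Let u = p + b = 119. δu = √(δp² + δb²) = √(0.0400 + 39.7) = 6.30, so δu/u = 0.0529.
Q is then a monomial in u, r:
δQ/Q = √((δu/u)² + (3·δr/r)²) = √(0.00280 + 0.0145) = 0.131
Q = 10800, so δQ = 0.131 × 10800 = 1420.

10800 ± 1420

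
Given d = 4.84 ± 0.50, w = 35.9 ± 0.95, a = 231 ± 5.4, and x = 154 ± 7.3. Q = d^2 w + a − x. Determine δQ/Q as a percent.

19.1%

Let p = d^2·w = 841. δp/p = √((2·δd/d)² + (1·δw/w)²) = √(0.0427 + 0.000700) = 0.208, so δp = 175.
Q = p + a − x: δQ = √(δp² + δa² + δx²) = √(30700 + 29.2 + 53.3) = 175
Q = 918, so δQ/Q = 175/918 = 0.191.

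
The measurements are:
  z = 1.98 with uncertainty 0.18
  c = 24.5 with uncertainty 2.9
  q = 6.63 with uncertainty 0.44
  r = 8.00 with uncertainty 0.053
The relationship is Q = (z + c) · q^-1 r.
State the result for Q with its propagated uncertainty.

Let u = z + c = 26.5. δu = √(δz² + δc²) = √(0.0324 + 8.41) = 2.91, so δu/u = 0.110.
Q is then a monomial in u, q, r:
δQ/Q = √((δu/u)² + (-1·δq/q)² + (1·δr/r)²) = √(0.0120 + 0.00440 + 4.39e-05) = 0.128
Q = 32.0, so δQ = 0.128 × 32.0 = 4.10.

32.0 ± 4.10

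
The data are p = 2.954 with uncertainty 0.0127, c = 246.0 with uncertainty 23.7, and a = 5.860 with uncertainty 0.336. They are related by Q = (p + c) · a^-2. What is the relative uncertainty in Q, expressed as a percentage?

Let u = p + c = 249.0. δu = √(δp² + δc²) = √(0.000161 + 562) = 23.7, so δu/u = 0.0952.
Q is then a monomial in u, a:
δQ/Q = √((δu/u)² + (-2·δa/a)²) = √(0.00906 + 0.0132) = 0.149

14.9%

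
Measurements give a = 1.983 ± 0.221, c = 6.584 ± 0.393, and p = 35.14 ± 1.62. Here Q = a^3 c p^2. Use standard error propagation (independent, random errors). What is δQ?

22300

Q is a product of powers, so relative uncertainties combine in quadrature:
  (3·δa/a)² = (3×0.111)² = 0.112;  (1·δc/c)² = (1×0.0597)² = 0.00356;  (2·δp/p)² = (2×0.0461)² = 0.00850
δQ/Q = √(0.124) = 0.352
Q = 63400, so δQ = 0.352 × 63400 = 22300.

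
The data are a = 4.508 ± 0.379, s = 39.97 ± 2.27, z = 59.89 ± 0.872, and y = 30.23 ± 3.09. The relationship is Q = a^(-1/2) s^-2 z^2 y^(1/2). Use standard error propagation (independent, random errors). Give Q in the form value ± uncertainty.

5.814 ± 0.783

Each factor contributes (exponent × relative error)² to (δQ/Q)²:
  (−½·δa/a)² = (-0.5×0.0841)² = 0.00177;  (-2·δs/s)² = (-2×0.0568)² = 0.0129;  (2·δz/z)² = (2×0.0146)² = 0.000848;  (½·δy/y)² = (0.5×0.102)² = 0.00261
δQ/Q = √(0.0181) = 0.135
Q = 5.814, so δQ = 0.135 × 5.814 = 0.783.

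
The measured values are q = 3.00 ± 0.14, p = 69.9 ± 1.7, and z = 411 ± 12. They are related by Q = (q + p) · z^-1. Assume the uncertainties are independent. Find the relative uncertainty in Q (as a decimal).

0.0374

Let u = q + p = 72.9. δu = √(δq² + δp²) = √(0.0196 + 2.89) = 1.71, so δu/u = 0.0234.
Q is then a monomial in u, z:
δQ/Q = √((δu/u)² + (-1·δz/z)²) = √(0.000547 + 0.000852) = 0.0374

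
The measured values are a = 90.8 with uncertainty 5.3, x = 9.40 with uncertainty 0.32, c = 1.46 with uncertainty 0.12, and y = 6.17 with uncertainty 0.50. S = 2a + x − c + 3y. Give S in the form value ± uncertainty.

S is a linear combination, so absolute uncertainties add in quadrature:
  (2·δa)² = 112;  (δx)² = 0.102;  (δc)² = 0.0144;  (3·δy)² = 2.25
δS = √(115) = 10.7
S = 208.

208 ± 10.7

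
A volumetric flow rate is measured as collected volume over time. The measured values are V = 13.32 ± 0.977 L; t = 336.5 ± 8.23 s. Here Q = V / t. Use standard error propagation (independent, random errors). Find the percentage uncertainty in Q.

Relative error in a monomial: (δQ/Q)² = Σ (nᵢ · δxᵢ/xᵢ)².
  (1·δV/V)² = (1×0.0733)² = 0.00538;  (-1·δt/t)² = (-1×0.0245)² = 0.000598
δQ/Q = √(0.00598) = 0.0773

7.73%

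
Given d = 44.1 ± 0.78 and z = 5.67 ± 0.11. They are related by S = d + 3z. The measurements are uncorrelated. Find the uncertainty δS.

Sums and differences: (δS)² = Σ (cᵢ δxᵢ)².
  (δd)² = 0.608;  (3·δz)² = 0.109
δS = √(0.717) = 0.847

0.847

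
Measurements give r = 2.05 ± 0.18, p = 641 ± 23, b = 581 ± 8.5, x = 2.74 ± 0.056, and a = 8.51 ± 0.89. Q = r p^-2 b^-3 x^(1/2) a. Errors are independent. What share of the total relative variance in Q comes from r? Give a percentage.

(δQ/Q)² = (1·δr/r)² + (-2·δp/p)² + (-3·δb/b)² + (½·δx/x)² + (1·δa/a)²
  r term: (1×0.0878)² = 0.00771
  p term: (-2×0.0359)² = 0.00515
  b term: (-3×0.0146)² = 0.00193
  x term: (0.5×0.0204)² = 0.000104
  a term: (1×0.105)² = 0.0109
Total = 0.0258. Share from r = 0.00771/0.0258 = 0.299.

29.9%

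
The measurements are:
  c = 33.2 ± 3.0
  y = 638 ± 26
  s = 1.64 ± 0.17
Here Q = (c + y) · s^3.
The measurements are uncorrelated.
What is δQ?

928

Let u = c + y = 671. δu = √(δc² + δy²) = √(9.00 + 676) = 26.2, so δu/u = 0.0390.
Q is then a monomial in u, s:
δQ/Q = √((δu/u)² + (3·δs/s)²) = √(0.00152 + 0.0967) = 0.313
Q = 2960, so δQ = 0.313 × 2960 = 928.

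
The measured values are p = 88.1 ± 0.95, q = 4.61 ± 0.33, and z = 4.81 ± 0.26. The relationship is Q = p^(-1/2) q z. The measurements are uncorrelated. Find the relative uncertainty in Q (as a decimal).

0.0899

For a monomial Q ∝ p^(-1/2), q, z, fractional errors add in quadrature:
  (−½·δp/p)² = (-0.5×0.0108)² = 2.91e-05;  (1·δq/q)² = (1×0.0716)² = 0.00512;  (1·δz/z)² = (1×0.0541)² = 0.00292
δQ/Q = √(0.00808) = 0.0899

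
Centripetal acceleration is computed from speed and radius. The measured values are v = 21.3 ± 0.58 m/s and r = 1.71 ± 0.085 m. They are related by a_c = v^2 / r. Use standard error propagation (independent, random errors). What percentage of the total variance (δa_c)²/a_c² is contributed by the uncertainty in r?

45.4%

(δa_c/a_c)² = (2·δv/v)² + (-1·δr/r)²
  v term: (2×0.0272)² = 0.00297
  r term: (-1×0.0497)² = 0.00247
Total = 0.00544. Share from r = 0.00247/0.00544 = 0.454.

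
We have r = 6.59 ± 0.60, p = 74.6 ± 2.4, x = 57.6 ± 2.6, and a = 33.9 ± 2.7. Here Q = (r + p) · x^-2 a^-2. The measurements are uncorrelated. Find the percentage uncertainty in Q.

18.6%

Let u = r + p = 81.2. δu = √(δr² + δp²) = √(0.360 + 5.76) = 2.47, so δu/u = 0.0305.
Q is then a monomial in u, x, a:
δQ/Q = √((δu/u)² + (-2·δx/x)² + (-2·δa/a)²) = √(0.000928 + 0.00815 + 0.0254) = 0.186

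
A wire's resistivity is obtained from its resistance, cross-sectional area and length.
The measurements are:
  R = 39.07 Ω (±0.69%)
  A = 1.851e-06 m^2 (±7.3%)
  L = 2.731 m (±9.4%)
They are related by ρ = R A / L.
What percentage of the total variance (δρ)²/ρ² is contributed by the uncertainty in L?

(δρ/ρ)² = (1·δR/R)² + (1·δA/A)² + (-1·δL/L)²
  R term: (1×0.00690)² = 4.76e-05
  A term: (1×0.0730)² = 0.00533
  L term: (-1×0.0940)² = 0.00884
Total = 0.0142. Share from L = 0.00884/0.0142 = 0.622.

62.2%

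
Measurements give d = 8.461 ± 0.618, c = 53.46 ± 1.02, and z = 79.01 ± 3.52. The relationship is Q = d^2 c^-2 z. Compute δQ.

For a monomial Q ∝ d^2, c^-2, z, fractional errors add in quadrature:
  (2·δd/d)² = (2×0.0730)² = 0.0213;  (-2·δc/c)² = (-2×0.0191)² = 0.00146;  (1·δz/z)² = (1×0.0446)² = 0.00198
δQ/Q = √(0.0248) = 0.157
Q = 1.979, so δQ = 0.157 × 1.979 = 0.312.

0.312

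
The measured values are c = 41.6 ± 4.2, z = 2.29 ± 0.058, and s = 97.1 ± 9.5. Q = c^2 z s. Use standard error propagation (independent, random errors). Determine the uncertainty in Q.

86900

Q is a product of powers, so relative uncertainties combine in quadrature:
  (2·δc/c)² = (2×0.101)² = 0.0408;  (1·δz/z)² = (1×0.0253)² = 0.000641;  (1·δs/s)² = (1×0.0978)² = 0.00957
δQ/Q = √(0.0510) = 0.226
Q = 3.85e+05, so δQ = 0.226 × 3.85e+05 = 86900.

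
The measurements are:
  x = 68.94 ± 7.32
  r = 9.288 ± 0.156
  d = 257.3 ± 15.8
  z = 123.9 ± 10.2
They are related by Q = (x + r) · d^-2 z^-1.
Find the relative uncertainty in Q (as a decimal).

0.175

Let u = x + r = 78.23. δu = √(δx² + δr²) = √(53.6 + 0.0243) = 7.32, so δu/u = 0.0936.
Q is then a monomial in u, d, z:
δQ/Q = √((δu/u)² + (-2·δd/d)² + (-1·δz/z)²) = √(0.00876 + 0.0151 + 0.00678) = 0.175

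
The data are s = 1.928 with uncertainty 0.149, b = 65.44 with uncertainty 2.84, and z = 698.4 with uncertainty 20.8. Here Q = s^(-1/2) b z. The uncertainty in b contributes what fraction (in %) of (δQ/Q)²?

(δQ/Q)² = (−½·δs/s)² + (1·δb/b)² + (1·δz/z)²
  s term: (-0.5×0.0773)² = 0.00149
  b term: (1×0.0434)² = 0.00188
  z term: (1×0.0298)² = 0.000887
Total = 0.00426. Share from b = 0.00188/0.00426 = 0.442.

44.2%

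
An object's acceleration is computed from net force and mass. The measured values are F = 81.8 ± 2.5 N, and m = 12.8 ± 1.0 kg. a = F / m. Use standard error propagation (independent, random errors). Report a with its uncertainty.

6.39 ± 0.536 m/s^2

a is a product of powers, so relative uncertainties combine in quadrature:
  (1·δF/F)² = (1×0.0306)² = 0.000934;  (-1·δm/m)² = (-1×0.0781)² = 0.00610
δa/a = √(0.00704) = 0.0839
a = 6.39 m/s^2, so δa = 0.0839 × 6.39 = 0.536 m/s^2.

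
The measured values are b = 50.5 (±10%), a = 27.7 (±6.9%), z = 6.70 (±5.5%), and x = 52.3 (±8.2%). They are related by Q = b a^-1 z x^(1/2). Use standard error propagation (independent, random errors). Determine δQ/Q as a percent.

Relative error in a monomial: (δQ/Q)² = Σ (nᵢ · δxᵢ/xᵢ)².
  (1·δb/b)² = (1×0.100)² = 0.0100;  (-1·δa/a)² = (-1×0.0690)² = 0.00476;  (1·δz/z)² = (1×0.0550)² = 0.00302;  (½·δx/x)² = (0.5×0.0820)² = 0.00168
δQ/Q = √(0.0195) = 0.140

14.0%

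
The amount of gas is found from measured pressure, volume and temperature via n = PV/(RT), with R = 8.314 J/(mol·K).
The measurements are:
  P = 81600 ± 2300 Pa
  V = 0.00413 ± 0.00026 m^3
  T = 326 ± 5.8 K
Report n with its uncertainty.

0.124 ± 0.00886 mol

Since n is a product/quotient, work with relative uncertainties:
  (1·δP/P)² = (1×0.0282)² = 0.000794;  (1·δV/V)² = (1×0.0630)² = 0.00396;  (-1·δT/T)² = (-1×0.0178)² = 0.000317
δn/n = √(0.00507) = 0.0712
n = 0.124 mol, so δn = 0.0712 × 0.124 = 0.00886 mol.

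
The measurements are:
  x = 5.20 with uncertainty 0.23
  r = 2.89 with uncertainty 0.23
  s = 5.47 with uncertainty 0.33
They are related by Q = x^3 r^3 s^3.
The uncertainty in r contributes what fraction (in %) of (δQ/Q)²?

53.1%

(δQ/Q)² = (3·δx/x)² + (3·δr/r)² + (3·δs/s)²
  x term: (3×0.0442)² = 0.0176
  r term: (3×0.0796)² = 0.0570
  s term: (3×0.0603)² = 0.0328
Total = 0.107. Share from r = 0.0570/0.107 = 0.531.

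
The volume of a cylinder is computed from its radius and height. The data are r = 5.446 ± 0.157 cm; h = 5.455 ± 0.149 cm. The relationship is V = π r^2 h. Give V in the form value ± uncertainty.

V is a product of powers, so relative uncertainties combine in quadrature:
  (2·δr/r)² = (2×0.0288)² = 0.00332;  (1·δh/h)² = (1×0.0273)² = 0.000746
δV/V = √(0.00407) = 0.0638
V = 508.3 cm^3, so δV = 0.0638 × 508.3 = 32.4 cm^3.

508.3 ± 32.4 cm^3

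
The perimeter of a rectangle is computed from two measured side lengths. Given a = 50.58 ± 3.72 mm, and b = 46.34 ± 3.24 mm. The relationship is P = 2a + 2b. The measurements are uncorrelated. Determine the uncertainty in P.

P is a linear combination, so absolute uncertainties add in quadrature:
  (2·δa)² = 55.4;  (2·δb)² = 42.0
δP = √(97.3) = 9.87 mm

9.87 mm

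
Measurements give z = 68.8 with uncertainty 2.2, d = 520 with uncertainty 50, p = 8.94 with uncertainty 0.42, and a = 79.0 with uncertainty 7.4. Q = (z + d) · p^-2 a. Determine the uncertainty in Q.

Let u = z + d = 589. δu = √(δz² + δd²) = √(4.84 + 2500) = 50.0, so δu/u = 0.0850.
Q is then a monomial in u, p, a:
δQ/Q = √((δu/u)² + (-2·δp/p)² + (1·δa/a)²) = √(0.00723 + 0.00883 + 0.00877) = 0.158
Q = 582, so δQ = 0.158 × 582 = 91.7.

91.7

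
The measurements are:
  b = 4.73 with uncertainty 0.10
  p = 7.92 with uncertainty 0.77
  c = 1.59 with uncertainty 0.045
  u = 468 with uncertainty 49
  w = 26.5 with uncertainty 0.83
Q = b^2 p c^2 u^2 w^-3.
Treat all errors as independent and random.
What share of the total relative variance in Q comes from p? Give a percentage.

14.1%

(δQ/Q)² = (2·δb/b)² + (1·δp/p)² + (2·δc/c)² + (2·δu/u)² + (-3·δw/w)²
  b term: (2×0.0211)² = 0.00179
  p term: (1×0.0972)² = 0.00945
  c term: (2×0.0283)² = 0.00320
  u term: (2×0.105)² = 0.0438
  w term: (-3×0.0313)² = 0.00883
Total = 0.0671. Share from p = 0.00945/0.0671 = 0.141.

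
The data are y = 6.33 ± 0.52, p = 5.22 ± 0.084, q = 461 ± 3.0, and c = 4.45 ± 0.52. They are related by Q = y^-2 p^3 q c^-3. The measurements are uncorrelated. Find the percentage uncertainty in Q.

39.0%

Q is a product of powers, so relative uncertainties combine in quadrature:
  (-2·δy/y)² = (-2×0.0821)² = 0.0270;  (3·δp/p)² = (3×0.0161)² = 0.00233;  (1·δq/q)² = (1×0.00651)² = 4.23e-05;  (-3·δc/c)² = (-3×0.117)² = 0.123
δQ/Q = √(0.152) = 0.390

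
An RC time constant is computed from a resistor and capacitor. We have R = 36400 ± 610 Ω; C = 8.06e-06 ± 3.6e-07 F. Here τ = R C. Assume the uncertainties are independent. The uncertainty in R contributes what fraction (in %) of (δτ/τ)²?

12.3%

(δτ/τ)² = (1·δR/R)² + (1·δC/C)²
  R term: (1×0.0168)² = 0.000281
  C term: (1×0.0447)² = 0.00199
Total = 0.00228. Share from R = 0.000281/0.00228 = 0.123.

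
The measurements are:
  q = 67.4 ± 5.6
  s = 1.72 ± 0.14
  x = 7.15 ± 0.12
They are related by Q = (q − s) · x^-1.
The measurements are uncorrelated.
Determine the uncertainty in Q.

0.798

Let u = q − s = 65.7. δu = √(δq² + δs²) = √(31.4 + 0.0196) = 5.60, so δu/u = 0.0853.
Q is then a monomial in u, x:
δQ/Q = √((δu/u)² + (-1·δx/x)²) = √(0.00727 + 0.000282) = 0.0869
Q = 9.19, so δQ = 0.0869 × 9.19 = 0.798.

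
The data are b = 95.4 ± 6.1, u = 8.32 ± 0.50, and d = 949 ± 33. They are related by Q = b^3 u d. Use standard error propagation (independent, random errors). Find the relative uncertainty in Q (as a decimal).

0.204

Q is a product of powers, so relative uncertainties combine in quadrature:
  (3·δb/b)² = (3×0.0639)² = 0.0368;  (1·δu/u)² = (1×0.0601)² = 0.00361;  (1·δd/d)² = (1×0.0348)² = 0.00121
δQ/Q = √(0.0416) = 0.204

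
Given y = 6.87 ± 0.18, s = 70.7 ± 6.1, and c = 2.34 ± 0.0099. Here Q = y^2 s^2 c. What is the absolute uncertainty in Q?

99600

Q is a product of powers, so relative uncertainties combine in quadrature:
  (2·δy/y)² = (2×0.0262)² = 0.00275;  (2·δs/s)² = (2×0.0863)² = 0.0298;  (1·δc/c)² = (1×0.00423)² = 1.79e-05
δQ/Q = √(0.0325) = 0.180
Q = 5.52e+05, so δQ = 0.180 × 5.52e+05 = 99600.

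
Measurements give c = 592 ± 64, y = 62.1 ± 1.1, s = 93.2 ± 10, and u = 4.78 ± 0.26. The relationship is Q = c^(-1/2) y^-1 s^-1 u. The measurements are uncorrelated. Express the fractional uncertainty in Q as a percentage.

13.3%

Q is a product of powers, so relative uncertainties combine in quadrature:
  (−½·δc/c)² = (-0.5×0.108)² = 0.00292;  (-1·δy/y)² = (-1×0.0177)² = 0.000314;  (-1·δs/s)² = (-1×0.107)² = 0.0115;  (1·δu/u)² = (1×0.0544)² = 0.00296
δQ/Q = √(0.0177) = 0.133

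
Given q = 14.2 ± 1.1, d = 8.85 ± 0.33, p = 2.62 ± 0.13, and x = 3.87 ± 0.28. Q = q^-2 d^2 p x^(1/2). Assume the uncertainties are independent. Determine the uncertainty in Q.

0.366

Q is a product of powers, so relative uncertainties combine in quadrature:
  (-2·δq/q)² = (-2×0.0775)² = 0.0240;  (2·δd/d)² = (2×0.0373)² = 0.00556;  (1·δp/p)² = (1×0.0496)² = 0.00246;  (½·δx/x)² = (0.5×0.0724)² = 0.00131
δQ/Q = √(0.0333) = 0.183
Q = 2.00, so δQ = 0.183 × 2.00 = 0.366.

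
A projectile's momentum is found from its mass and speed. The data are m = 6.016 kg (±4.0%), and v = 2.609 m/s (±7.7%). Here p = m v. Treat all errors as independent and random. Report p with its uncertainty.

15.70 ± 1.36 kg·m/s

Products/powers → add relative errors in quadrature, weighted by exponent:
  (1·δm/m)² = (1×0.0400)² = 0.00160;  (1·δv/v)² = (1×0.0770)² = 0.00593
δp/p = √(0.00753) = 0.0868
p = 15.70 kg·m/s, so δp = 0.0868 × 15.70 = 1.36 kg·m/s.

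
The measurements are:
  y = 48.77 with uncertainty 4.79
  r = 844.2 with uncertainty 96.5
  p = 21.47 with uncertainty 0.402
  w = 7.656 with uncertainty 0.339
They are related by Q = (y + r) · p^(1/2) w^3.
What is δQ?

Let u = y + r = 893.0. δu = √(δy² + δr²) = √(22.9 + 9310) = 96.6, so δu/u = 0.108.
Q is then a monomial in u, p, w:
δQ/Q = √((δu/u)² + (½·δp/p)² + (3·δw/w)²) = √(0.0117 + 8.76e-05 + 0.0176) = 0.172
Q = 1.857e+06, so δQ = 0.172 × 1.857e+06 = 3.19e+05.

3.19e+05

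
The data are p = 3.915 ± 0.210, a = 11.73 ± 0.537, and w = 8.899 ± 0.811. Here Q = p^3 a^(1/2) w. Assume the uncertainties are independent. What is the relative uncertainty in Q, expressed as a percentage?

18.6%

For a monomial Q ∝ p^3, a^(1/2), w, fractional errors add in quadrature:
  (3·δp/p)² = (3×0.0536)² = 0.0259;  (½·δa/a)² = (0.5×0.0458)² = 0.000524;  (1·δw/w)² = (1×0.0911)² = 0.00831
δQ/Q = √(0.0347) = 0.186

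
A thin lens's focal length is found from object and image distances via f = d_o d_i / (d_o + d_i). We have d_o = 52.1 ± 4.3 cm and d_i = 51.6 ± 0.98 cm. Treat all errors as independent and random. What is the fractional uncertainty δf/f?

∂f/∂d_o = (d_i/(d_o+d_i))² = 0.248;  ∂f/∂d_i = (d_o/(d_o+d_i))² = 0.252
δf = √((∂f/∂d_o · δd_o)² + (∂f/∂d_i · δd_i)²) = √(1.13 + 0.0612) = 1.09 cm
f = 25.9 cm, so δf/f = 1.09/25.9 = 0.0422.

0.0422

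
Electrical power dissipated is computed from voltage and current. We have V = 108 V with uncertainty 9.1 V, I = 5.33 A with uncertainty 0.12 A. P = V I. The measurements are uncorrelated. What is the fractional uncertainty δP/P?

Since P is a product/quotient, work with relative uncertainties:
  (1·δV/V)² = (1×0.0843)² = 0.00710;  (1·δI/I)² = (1×0.0225)² = 0.000507
δP/P = √(0.00761) = 0.0872

0.0872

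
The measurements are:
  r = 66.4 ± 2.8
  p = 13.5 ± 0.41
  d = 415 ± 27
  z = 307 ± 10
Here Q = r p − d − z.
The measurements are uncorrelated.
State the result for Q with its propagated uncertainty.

174 ± 54.8

Let w = r·p = 896. δw/w = √((1·δr/r)² + (1·δp/p)²) = √(0.00178 + 0.000922) = 0.0520, so δw = 46.6.
Q = w − d − z: δQ = √(δw² + δd² + δz²) = √(2170 + 729 + 100) = 54.8
Q = 174.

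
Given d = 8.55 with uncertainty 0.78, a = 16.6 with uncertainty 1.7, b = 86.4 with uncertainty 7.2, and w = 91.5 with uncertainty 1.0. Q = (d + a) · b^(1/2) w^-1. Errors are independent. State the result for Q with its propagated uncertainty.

Let u = d + a = 25.2. δu = √(δd² + δa²) = √(0.608 + 2.89) = 1.87, so δu/u = 0.0744.
Q is then a monomial in u, b, w:
δQ/Q = √((δu/u)² + (½·δb/b)² + (-1·δw/w)²) = √(0.00553 + 0.00174 + 0.000119) = 0.0859
Q = 2.55, so δQ = 0.0859 × 2.55 = 0.220.

2.55 ± 0.220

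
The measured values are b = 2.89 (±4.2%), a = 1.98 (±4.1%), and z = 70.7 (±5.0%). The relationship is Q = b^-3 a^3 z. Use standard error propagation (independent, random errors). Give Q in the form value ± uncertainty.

Relative error in a monomial: (δQ/Q)² = Σ (nᵢ · δxᵢ/xᵢ)².
  (-3·δb/b)² = (-3×0.0420)² = 0.0159;  (3·δa/a)² = (3×0.0410)² = 0.0151;  (1·δz/z)² = (1×0.0500)² = 0.00250
δQ/Q = √(0.0335) = 0.183
Q = 22.7, so δQ = 0.183 × 22.7 = 4.16.

22.7 ± 4.16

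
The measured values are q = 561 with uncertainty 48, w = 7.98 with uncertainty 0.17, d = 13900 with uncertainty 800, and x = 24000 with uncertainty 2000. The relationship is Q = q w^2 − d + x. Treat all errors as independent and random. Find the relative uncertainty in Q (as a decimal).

Let p = q·w^2 = 35700. δp/p = √((1·δq/q)² + (2·δw/w)²) = √(0.00732 + 0.00182) = 0.0956, so δp = 3410.
Q = p − d + x: δQ = √(δp² + δd² + δx²) = √(1.17e+07 + 6.4e+05 + 4e+06) = 4040
Q = 45800, so δQ/Q = 4040/45800 = 0.0881.

0.0881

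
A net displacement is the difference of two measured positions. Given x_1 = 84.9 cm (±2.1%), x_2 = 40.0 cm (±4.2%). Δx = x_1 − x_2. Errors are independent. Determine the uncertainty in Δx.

Each term contributes (cᵢ δxᵢ)² to (δΔx)²:
  (δx_1)² = 3.18;  (δx_2)² = 2.82
δΔx = √(6.00) = 2.45 cm

2.45 cm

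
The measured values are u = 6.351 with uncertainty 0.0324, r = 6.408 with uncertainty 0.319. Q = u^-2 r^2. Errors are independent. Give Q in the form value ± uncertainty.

1.018 ± 0.102

Each factor contributes (exponent × relative error)² to (δQ/Q)²:
  (-2·δu/u)² = (-2×0.00510)² = 0.000104;  (2·δr/r)² = (2×0.0498)² = 0.00991
δQ/Q = √(0.0100) = 0.100
Q = 1.018, so δQ = 0.100 × 1.018 = 0.102.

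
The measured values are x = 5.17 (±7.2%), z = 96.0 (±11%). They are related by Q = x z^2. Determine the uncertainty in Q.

Since Q is a product/quotient, work with relative uncertainties:
  (1·δx/x)² = (1×0.0720)² = 0.00518;  (2·δz/z)² = (2×0.110)² = 0.0484
δQ/Q = √(0.0536) = 0.231
Q = 47600, so δQ = 0.231 × 47600 = 11000.

11000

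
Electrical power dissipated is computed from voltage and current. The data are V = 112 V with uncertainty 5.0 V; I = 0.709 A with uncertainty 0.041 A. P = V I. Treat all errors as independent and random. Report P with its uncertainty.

79.4 ± 5.80 W

P is a product of powers, so relative uncertainties combine in quadrature:
  (1·δV/V)² = (1×0.0446)² = 0.00199;  (1·δI/I)² = (1×0.0578)² = 0.00334
δP/P = √(0.00534) = 0.0731
P = 79.4 W, so δP = 0.0731 × 79.4 = 5.80 W.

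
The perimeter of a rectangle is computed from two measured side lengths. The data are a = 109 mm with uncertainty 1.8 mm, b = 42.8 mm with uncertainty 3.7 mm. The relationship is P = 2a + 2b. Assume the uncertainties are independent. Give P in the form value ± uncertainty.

304 ± 8.23 mm

Each term contributes (cᵢ δxᵢ)² to (δP)²:
  (2·δa)² = 13.0;  (2·δb)² = 54.8
δP = √(67.7) = 8.23 mm
P = 304 mm.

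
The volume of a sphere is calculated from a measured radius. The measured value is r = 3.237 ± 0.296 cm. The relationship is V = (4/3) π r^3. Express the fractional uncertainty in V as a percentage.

Since V is a product/quotient, work with relative uncertainties:
  (3·δr/r)² = (3×0.0914)² = 0.0753
δV/V = √(0.0753) = 0.274

27.4%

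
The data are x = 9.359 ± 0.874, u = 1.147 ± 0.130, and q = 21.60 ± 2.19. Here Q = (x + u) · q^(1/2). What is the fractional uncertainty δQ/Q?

Let w = x + u = 10.51. δw = √(δx² + δu²) = √(0.764 + 0.0169) = 0.884, so δw/w = 0.0841.
Q is then a monomial in w, q:
δQ/Q = √((δw/w)² + (½·δq/q)²) = √(0.00707 + 0.00257) = 0.0982

0.0982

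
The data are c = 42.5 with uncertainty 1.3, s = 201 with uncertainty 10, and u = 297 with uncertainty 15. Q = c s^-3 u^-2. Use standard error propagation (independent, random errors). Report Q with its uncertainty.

(5.93 ± 1.08) × 10^-11

Since Q is a product/quotient, work with relative uncertainties:
  (1·δc/c)² = (1×0.0306)² = 0.000936;  (-3·δs/s)² = (-3×0.0498)² = 0.0223;  (-2·δu/u)² = (-2×0.0505)² = 0.0102
δQ/Q = √(0.0334) = 0.183
Q = 5.93e-11, so δQ = 0.183 × 5.93e-11 = 1.08e-11.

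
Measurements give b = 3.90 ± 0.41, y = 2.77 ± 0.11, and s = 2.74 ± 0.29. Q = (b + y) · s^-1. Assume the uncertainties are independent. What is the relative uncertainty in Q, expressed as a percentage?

12.4%

Let u = b + y = 6.67. δu = √(δb² + δy²) = √(0.168 + 0.0121) = 0.424, so δu/u = 0.0636.
Q is then a monomial in u, s:
δQ/Q = √((δu/u)² + (-1·δs/s)²) = √(0.00405 + 0.0112) = 0.124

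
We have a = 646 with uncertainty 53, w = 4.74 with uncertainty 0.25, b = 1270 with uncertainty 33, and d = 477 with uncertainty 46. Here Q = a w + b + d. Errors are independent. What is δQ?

304

Let p = a·w = 3060. δp/p = √((1·δa/a)² + (1·δw/w)²) = √(0.00673 + 0.00278) = 0.0975, so δp = 299.
Q = p + b + d: δQ = √(δp² + δb² + δd²) = √(89200 + 1090 + 2120) = 304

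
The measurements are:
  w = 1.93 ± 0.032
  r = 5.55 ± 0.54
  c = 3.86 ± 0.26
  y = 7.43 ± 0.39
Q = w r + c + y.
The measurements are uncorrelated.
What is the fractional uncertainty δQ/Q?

Let p = w·r = 10.7. δp/p = √((1·δw/w)² + (1·δr/r)²) = √(0.000275 + 0.00947) = 0.0987, so δp = 1.06.
Q = p + c + y: δQ = √(δp² + δc² + δy²) = √(1.12 + 0.0676 + 0.152) = 1.16
Q = 22.0, so δQ/Q = 1.16/22.0 = 0.0526.

0.0526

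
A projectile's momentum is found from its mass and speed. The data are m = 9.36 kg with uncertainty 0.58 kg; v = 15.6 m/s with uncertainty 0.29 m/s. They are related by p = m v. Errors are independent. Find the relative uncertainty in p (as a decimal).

Relative error in a monomial: (δp/p)² = Σ (nᵢ · δxᵢ/xᵢ)².
  (1·δm/m)² = (1×0.0620)² = 0.00384;  (1·δv/v)² = (1×0.0186)² = 0.000346
δp/p = √(0.00419) = 0.0647

0.0647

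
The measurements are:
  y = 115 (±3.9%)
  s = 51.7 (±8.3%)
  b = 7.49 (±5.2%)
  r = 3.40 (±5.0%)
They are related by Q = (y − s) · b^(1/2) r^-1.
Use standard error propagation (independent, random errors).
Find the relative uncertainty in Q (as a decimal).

0.113

Let u = y − s = 63.3. δu = √(δy² + δs²) = √(20.1 + 18.4) = 6.21, so δu/u = 0.0981.
Q is then a monomial in u, b, r:
δQ/Q = √((δu/u)² + (½·δb/b)² + (-1·δr/r)²) = √(0.00962 + 0.000676 + 0.00250) = 0.113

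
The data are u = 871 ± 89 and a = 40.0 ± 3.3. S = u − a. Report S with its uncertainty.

For a sum/difference, combine absolute errors in quadrature:
  (δu)² = 7920;  (δa)² = 10.9
δS = √(7930) = 89.1
S = 831.

831 ± 89.1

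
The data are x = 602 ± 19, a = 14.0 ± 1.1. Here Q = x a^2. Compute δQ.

Q is a product of powers, so relative uncertainties combine in quadrature:
  (1·δx/x)² = (1×0.0316)² = 0.000996;  (2·δa/a)² = (2×0.0786)² = 0.0247
δQ/Q = √(0.0257) = 0.160
Q = 1.18e+05, so δQ = 0.160 × 1.18e+05 = 18900.

18900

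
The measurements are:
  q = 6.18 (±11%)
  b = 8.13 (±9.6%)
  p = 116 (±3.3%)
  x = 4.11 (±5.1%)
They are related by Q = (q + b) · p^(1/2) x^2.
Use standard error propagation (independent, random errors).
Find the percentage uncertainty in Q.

Let u = q + b = 14.3. δu = √(δq² + δb²) = √(0.462 + 0.609) = 1.04, so δu/u = 0.0723.
Q is then a monomial in u, p, x:
δQ/Q = √((δu/u)² + (½·δp/p)² + (2·δx/x)²) = √(0.00523 + 0.000272 + 0.0104) = 0.126

12.6%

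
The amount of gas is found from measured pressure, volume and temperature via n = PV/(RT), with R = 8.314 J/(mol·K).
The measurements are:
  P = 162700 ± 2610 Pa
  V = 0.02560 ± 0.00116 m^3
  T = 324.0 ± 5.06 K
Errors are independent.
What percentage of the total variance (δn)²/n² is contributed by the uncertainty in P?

10.1%

(δn/n)² = (1·δP/P)² + (1·δV/V)² + (-1·δT/T)²
  P term: (1×0.0160)² = 0.000257
  V term: (1×0.0453)² = 0.00205
  T term: (-1×0.0156)² = 0.000244
Total = 0.00255. Share from P = 0.000257/0.00255 = 0.101.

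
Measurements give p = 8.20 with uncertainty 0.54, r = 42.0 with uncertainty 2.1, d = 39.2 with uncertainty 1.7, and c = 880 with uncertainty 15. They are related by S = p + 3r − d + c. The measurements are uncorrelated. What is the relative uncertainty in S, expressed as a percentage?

Each term contributes (cᵢ δxᵢ)² to (δS)²:
  (δp)² = 0.292;  (3·δr)² = 39.7;  (δd)² = 2.89;  (δc)² = 225
δS = √(268) = 16.4
S = 975, so δS/S = 16.4/975 = 0.0168.

1.68%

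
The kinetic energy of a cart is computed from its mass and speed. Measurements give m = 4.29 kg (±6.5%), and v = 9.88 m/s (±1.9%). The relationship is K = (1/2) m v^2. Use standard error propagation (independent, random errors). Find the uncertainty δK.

15.8 J

Relative error in a monomial: (δK/K)² = Σ (nᵢ · δxᵢ/xᵢ)².
  (1·δm/m)² = (1×0.0650)² = 0.00423;  (2·δv/v)² = (2×0.0190)² = 0.00144
δK/K = √(0.00567) = 0.0753
K = 209 J, so δK = 0.0753 × 209 = 15.8 J.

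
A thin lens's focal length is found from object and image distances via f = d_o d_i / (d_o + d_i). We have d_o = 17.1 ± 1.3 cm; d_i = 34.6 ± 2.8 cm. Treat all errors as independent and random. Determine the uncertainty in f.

∂f/∂d_o = (d_i/(d_o+d_i))² = 0.448;  ∂f/∂d_i = (d_o/(d_o+d_i))² = 0.109
δf = √((∂f/∂d_o · δd_o)² + (∂f/∂d_i · δd_i)²) = √(0.339 + 0.0938) = 0.658 cm

0.658 cm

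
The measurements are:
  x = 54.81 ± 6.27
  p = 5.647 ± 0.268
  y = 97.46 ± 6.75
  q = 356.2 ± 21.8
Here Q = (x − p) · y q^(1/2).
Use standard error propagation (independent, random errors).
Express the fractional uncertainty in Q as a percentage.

14.8%

Let u = x − p = 49.16. δu = √(δx² + δp²) = √(39.3 + 0.0718) = 6.28, so δu/u = 0.128.
Q is then a monomial in u, y, q:
δQ/Q = √((δu/u)² + (1·δy/y)² + (½·δq/q)²) = √(0.0163 + 0.00480 + 0.000936) = 0.148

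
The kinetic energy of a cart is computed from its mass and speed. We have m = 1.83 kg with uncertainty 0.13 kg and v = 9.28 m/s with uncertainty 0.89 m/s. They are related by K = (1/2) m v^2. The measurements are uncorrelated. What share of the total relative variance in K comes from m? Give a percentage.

(δK/K)² = (1·δm/m)² + (2·δv/v)²
  m term: (1×0.0710)² = 0.00505
  v term: (2×0.0959)² = 0.0368
Total = 0.0418. Share from m = 0.00505/0.0418 = 0.121.

12.1%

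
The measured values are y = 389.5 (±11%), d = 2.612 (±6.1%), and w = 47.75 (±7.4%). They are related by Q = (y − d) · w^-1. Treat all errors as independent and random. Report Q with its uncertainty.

8.102 ± 1.08

Let u = y − d = 386.9. δu = √(δy² + δd²) = √(1840 + 0.0254) = 42.8, so δu/u = 0.111.
Q is then a monomial in u, w:
δQ/Q = √((δu/u)² + (-1·δw/w)²) = √(0.0123 + 0.00548) = 0.133
Q = 8.102, so δQ = 0.133 × 8.102 = 1.08.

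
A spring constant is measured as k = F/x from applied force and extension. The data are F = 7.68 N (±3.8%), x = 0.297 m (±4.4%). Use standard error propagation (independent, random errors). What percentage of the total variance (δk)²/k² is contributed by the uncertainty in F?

42.7%

(δk/k)² = (1·δF/F)² + (-1·δx/x)²
  F term: (1×0.0380)² = 0.00144
  x term: (-1×0.0440)² = 0.00194
Total = 0.00338. Share from F = 0.00144/0.00338 = 0.427.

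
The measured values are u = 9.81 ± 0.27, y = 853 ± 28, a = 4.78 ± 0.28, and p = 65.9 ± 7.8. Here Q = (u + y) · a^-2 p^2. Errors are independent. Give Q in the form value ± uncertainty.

(1.64 ± 0.436) × 10^5

Let w = u + y = 863. δw = √(δu² + δy²) = √(0.0729 + 784) = 28.0, so δw/w = 0.0325.
Q is then a monomial in w, a, p:
δQ/Q = √((δw/w)² + (-2·δa/a)² + (2·δp/p)²) = √(0.00105 + 0.0137 + 0.0560) = 0.266
Q = 1.64e+05, so δQ = 0.266 × 1.64e+05 = 43600.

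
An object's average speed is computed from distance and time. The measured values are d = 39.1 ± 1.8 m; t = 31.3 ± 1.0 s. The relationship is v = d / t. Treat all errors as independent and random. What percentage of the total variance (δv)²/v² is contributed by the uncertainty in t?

32.5%

(δv/v)² = (1·δd/d)² + (-1·δt/t)²
  d term: (1×0.0460)² = 0.00212
  t term: (-1×0.0319)² = 0.00102
Total = 0.00314. Share from t = 0.00102/0.00314 = 0.325.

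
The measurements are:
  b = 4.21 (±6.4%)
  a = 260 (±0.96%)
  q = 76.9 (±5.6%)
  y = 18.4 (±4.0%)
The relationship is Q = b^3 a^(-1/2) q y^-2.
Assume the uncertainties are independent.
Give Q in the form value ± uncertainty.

Each factor contributes (exponent × relative error)² to (δQ/Q)²:
  (3·δb/b)² = (3×0.0640)² = 0.0369;  (−½·δa/a)² = (-0.5×0.00960)² = 2.3e-05;  (1·δq/q)² = (1×0.0560)² = 0.00314;  (-2·δy/y)² = (-2×0.0400)² = 0.00640
δQ/Q = √(0.0464) = 0.215
Q = 1.05, so δQ = 0.215 × 1.05 = 0.226.

1.05 ± 0.226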